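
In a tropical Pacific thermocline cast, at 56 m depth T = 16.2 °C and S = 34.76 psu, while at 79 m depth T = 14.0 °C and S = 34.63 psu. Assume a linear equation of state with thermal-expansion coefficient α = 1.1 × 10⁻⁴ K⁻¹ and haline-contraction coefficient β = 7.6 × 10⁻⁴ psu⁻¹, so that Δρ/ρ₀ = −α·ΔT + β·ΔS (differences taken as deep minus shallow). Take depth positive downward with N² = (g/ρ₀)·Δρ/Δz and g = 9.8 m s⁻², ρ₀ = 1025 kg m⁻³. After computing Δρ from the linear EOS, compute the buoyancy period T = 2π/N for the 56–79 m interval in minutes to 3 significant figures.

ΔT = -2.2 K, ΔS = -0.13 psu (deep − shallow).
Δρ/ρ₀ = −αΔT + βΔS = 2.42 × 10⁻⁴ − 9.88 × 10⁻⁵ = 1.432 × 10⁻⁴, so Δρ ≈ 0.1468 kg m⁻³.
N² = (g/ρ₀)·Δρ/Δz = g·(Δρ/ρ₀)/Δz = 9.8 × 1.432 × 10⁻⁴ / 23 = 6.1016 × 10⁻⁵ s⁻².
N = √(6.1016 × 10⁻⁵) = 7.8113 × 10⁻³ rad s⁻¹ → T = 2π/N = 804.37 s = 13.406 min ≈ 13.4 min.

13.4 min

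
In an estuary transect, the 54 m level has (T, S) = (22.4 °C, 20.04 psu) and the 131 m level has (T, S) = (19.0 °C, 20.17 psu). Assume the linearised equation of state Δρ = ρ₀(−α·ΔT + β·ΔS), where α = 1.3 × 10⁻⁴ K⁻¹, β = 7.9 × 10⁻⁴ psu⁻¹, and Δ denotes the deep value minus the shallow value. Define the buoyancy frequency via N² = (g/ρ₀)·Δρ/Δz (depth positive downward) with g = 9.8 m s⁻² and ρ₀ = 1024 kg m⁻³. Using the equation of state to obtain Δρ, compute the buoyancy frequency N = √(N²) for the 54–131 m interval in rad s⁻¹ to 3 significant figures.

8.33 × 10⁻³ rad s⁻¹

ΔT = -3.4 K, ΔS = +0.13 psu (deep − shallow).
Δρ/ρ₀ = −αΔT + βΔS = 4.42 × 10⁻⁴ + 1.027 × 10⁻⁴ = 5.447 × 10⁻⁴, so Δρ ≈ 0.5578 kg m⁻³.
N² = (g/ρ₀)·Δρ/Δz = g·(Δρ/ρ₀)/Δz = 9.8 × 5.447 × 10⁻⁴ / 77 = 6.9325 × 10⁻⁵ s⁻².
N = √(6.9325 × 10⁻⁵) = 8.3262 × 10⁻³ rad s⁻¹ ≈ 8.33 × 10⁻³ rad s⁻¹.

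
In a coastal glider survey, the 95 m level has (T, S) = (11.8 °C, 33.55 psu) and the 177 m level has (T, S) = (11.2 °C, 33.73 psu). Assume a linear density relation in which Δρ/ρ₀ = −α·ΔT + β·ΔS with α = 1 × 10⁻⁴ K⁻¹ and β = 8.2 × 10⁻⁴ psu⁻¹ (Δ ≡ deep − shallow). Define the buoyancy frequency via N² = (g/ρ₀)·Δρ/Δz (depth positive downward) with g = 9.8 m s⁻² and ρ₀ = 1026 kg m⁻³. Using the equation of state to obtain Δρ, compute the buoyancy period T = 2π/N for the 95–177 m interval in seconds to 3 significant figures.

1.26 × 10³ s

ΔT = -0.6 K, ΔS = +0.18 psu (deep − shallow).
Δρ/ρ₀ = −αΔT + βΔS = 6.00 × 10⁻⁵ + 1.476 × 10⁻⁴ = 2.076 × 10⁻⁴, so Δρ ≈ 0.2130 kg m⁻³.
N² = (g/ρ₀)·Δρ/Δz = g·(Δρ/ρ₀)/Δz = 9.8 × 2.076 × 10⁻⁴ / 82 = 2.4811 × 10⁻⁵ s⁻².
N = √(2.4811 × 10⁻⁵) = 4.9811 × 10⁻³ rad s⁻¹ → T = 2π/N = 1.2614 × 10³ s ≈ 1.26 × 10³ s.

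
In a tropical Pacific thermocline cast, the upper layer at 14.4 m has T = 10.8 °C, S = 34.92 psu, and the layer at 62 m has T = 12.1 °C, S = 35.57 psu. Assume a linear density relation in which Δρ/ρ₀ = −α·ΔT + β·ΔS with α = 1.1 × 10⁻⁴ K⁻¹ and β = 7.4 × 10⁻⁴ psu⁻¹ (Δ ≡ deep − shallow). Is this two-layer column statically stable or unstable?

ΔT = 12.1 − 10.8 = +1.3 K and ΔS = 35.57 − 34.92 = +0.65 psu (deep − shallow).
−αΔT = -1.43 × 10⁻⁴; βΔS = 4.81 × 10⁻⁴; sum Δρ/ρ₀ = 3.38 × 10⁻⁴.
Δρ/ρ₀ > 0, so Δρ > 0: deeper water is denser → statically stable.

stable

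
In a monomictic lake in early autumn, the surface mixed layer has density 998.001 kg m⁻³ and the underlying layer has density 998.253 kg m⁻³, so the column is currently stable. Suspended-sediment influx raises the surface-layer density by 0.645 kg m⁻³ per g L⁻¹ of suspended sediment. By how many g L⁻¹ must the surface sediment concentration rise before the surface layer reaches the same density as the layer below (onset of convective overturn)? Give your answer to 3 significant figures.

0.391 g L⁻¹

Density deficit of the surface layer: 998.253 − 998.001 = 0.252 kg m⁻³.
Required change = 0.252 / 0.645 = 0.391 g L⁻¹.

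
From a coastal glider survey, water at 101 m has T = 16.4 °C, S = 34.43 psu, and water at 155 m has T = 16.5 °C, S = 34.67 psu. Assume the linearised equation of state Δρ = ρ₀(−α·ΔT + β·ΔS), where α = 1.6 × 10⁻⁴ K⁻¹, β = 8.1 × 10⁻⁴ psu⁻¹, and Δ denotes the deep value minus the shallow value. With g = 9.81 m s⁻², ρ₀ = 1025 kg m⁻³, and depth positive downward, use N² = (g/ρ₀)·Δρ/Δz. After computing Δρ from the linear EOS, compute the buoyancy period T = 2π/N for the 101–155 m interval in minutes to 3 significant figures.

18.4 min

ΔT = +0.1 K, ΔS = +0.24 psu (deep − shallow).
Δρ/ρ₀ = −αΔT + βΔS = -1.60 × 10⁻⁵ + 1.944 × 10⁻⁴ = 1.784 × 10⁻⁴, so Δρ ≈ 0.1829 kg m⁻³.
N² = (g/ρ₀)·Δρ/Δz = g·(Δρ/ρ₀)/Δz = 9.81 × 1.784 × 10⁻⁴ / 54 = 3.2409 × 10⁻⁵ s⁻².
N = √(3.2409 × 10⁻⁵) = 5.6929 × 10⁻³ rad s⁻¹ → T = 2π/N = 1.1037 × 10³ s = 18.395 min ≈ 18.4 min.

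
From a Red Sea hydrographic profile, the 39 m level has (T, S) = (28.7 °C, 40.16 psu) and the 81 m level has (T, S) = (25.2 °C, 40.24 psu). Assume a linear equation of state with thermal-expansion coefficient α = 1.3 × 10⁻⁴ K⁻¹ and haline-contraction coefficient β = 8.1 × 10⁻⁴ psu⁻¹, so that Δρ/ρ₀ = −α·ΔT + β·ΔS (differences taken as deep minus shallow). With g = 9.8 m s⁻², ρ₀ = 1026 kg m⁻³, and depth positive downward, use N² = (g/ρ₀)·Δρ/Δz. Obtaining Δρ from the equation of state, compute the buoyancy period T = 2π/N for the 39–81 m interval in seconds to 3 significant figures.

ΔT = -3.5 K, ΔS = +0.08 psu (deep − shallow).
Δρ/ρ₀ = −αΔT + βΔS = 4.55 × 10⁻⁴ + 6.48 × 10⁻⁵ = 5.198 × 10⁻⁴, so Δρ ≈ 0.5333 kg m⁻³.
N² = (g/ρ₀)·Δρ/Δz = g·(Δρ/ρ₀)/Δz = 9.8 × 5.198 × 10⁻⁴ / 42 = 1.2129 × 10⁻⁴ s⁻².
N = √(1.2129 × 10⁻⁴) = 0.011013 rad s⁻¹ → T = 2π/N = 570.52 s ≈ 571 s.

571 s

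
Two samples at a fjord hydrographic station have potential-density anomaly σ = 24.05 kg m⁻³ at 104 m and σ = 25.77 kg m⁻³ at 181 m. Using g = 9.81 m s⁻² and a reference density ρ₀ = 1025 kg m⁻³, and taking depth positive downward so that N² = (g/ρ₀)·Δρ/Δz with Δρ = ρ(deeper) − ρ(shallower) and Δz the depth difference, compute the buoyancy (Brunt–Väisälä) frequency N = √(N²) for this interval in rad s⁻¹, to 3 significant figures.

0.0146 rad s⁻¹

Δρ = 1025.77 − 1024.05 = 1.72 kg m⁻³ over Δz = 181 − 104 = 77 m.
N² = (9.81/1025) × (1.72/77) = 2.1379 × 10⁻⁴ s⁻².
N = √(2.1379 × 10⁻⁴) = 0.014622 rad s⁻¹ ≈ 0.0146 rad s⁻¹.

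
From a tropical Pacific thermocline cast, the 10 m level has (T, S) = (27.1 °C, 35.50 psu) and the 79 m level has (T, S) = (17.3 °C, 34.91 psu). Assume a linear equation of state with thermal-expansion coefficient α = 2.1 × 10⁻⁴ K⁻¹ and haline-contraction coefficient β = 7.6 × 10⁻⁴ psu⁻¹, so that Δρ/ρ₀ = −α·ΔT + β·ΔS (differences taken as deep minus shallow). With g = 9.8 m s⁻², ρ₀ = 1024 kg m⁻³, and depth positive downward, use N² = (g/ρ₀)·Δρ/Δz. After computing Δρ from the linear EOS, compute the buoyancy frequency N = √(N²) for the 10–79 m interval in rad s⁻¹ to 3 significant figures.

ΔT = -9.8 K, ΔS = -0.59 psu (deep − shallow).
Δρ/ρ₀ = −αΔT + βΔS = 2.058 × 10⁻³ − 4.484 × 10⁻⁴ = 1.6096 × 10⁻³, so Δρ ≈ 1.648 kg m⁻³.
N² = (g/ρ₀)·Δρ/Δz = g·(Δρ/ρ₀)/Δz = 9.8 × 1.6096 × 10⁻³ / 69 = 2.2861 × 10⁻⁴ s⁻².
N = √(2.2861 × 10⁻⁴) = 0.015120 rad s⁻¹ ≈ 0.0151 rad s⁻¹.

0.0151 rad s⁻¹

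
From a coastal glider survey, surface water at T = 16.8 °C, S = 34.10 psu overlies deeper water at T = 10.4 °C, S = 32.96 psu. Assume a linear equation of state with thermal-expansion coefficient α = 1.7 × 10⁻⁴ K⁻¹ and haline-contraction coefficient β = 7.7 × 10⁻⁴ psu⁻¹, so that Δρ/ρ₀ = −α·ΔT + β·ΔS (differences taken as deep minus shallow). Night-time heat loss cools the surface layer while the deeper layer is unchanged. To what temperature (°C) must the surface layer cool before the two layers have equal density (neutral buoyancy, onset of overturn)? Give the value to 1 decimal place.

Neutral buoyancy requires Δρ = 0, i.e. −α(T_deep − T_surf′) + β(S_deep − S_surf) = 0.
T_surf′ = T_deep − (β/α)·ΔS = 10.4 − (7.7 × 10⁻⁴/1.7 × 10⁻⁴)·(-1.14) = 15.564 °C.
Cooling required: 16.8 − (15.564) = 1.236 °C.

15.6 °C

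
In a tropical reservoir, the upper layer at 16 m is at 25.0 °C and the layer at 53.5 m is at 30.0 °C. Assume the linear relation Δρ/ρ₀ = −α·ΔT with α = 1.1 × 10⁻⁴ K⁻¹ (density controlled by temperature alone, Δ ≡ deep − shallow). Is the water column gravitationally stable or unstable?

ΔT = 30.0 − 25.0 = +5.0 K, so Δρ/ρ₀ = −αΔT = -5.50 × 10⁻⁴.
Δρ/ρ₀ < 0, so Δρ < 0: deeper water is lighter → statically unstable; the column would overturn.

unstable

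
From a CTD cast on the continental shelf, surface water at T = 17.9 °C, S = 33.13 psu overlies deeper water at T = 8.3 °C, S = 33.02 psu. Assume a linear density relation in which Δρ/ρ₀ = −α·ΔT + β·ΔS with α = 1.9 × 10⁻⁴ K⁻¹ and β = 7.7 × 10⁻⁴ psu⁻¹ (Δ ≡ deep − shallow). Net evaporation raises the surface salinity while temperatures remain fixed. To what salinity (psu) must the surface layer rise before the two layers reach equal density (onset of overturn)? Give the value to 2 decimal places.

35.39 psu

Neutral buoyancy requires −α(T_deep − T_surf) + β(S_deep − S_surf′) = 0.
S_surf′ = S_deep − (α/β)·ΔT = 33.02 − (1.9 × 10⁻⁴/7.7 × 10⁻⁴)·(-9.6) = 35.3888 psu.
Increase required: 35.3888 − 33.13 = 2.2588 psu.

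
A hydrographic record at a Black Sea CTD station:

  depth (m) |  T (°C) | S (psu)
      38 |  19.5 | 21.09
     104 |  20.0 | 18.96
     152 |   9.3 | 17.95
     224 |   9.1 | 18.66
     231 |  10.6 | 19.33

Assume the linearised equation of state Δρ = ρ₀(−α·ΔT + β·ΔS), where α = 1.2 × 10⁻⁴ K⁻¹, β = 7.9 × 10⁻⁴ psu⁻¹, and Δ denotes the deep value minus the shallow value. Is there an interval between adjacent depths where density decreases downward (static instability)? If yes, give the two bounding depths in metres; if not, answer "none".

Evaluate Δρ/ρ₀ = −αΔT + βΔS across each adjacent pair:
  38–104 m: −αΔT+βΔS = −(1.2 × 10⁻⁴)(+0.5)+(7.9 × 10⁻⁴)(-2.13) = -1.7 × 10⁻³ → UNSTABLE
  104–152 m: −αΔT+βΔS = −(1.2 × 10⁻⁴)(-10.7)+(7.9 × 10⁻⁴)(-1.01) = 4.9 × 10⁻⁴ → stable
  152–224 m: −αΔT+βΔS = −(1.2 × 10⁻⁴)(-0.2)+(7.9 × 10⁻⁴)(+0.71) = 5.8 × 10⁻⁴ → stable
  224–231 m: −αΔT+βΔS = −(1.2 × 10⁻⁴)(+1.5)+(7.9 × 10⁻⁴)(+0.67) = 3.5 × 10⁻⁴ → stable
The 38–104 m interval has Δρ < 0: lighter water underlies denser water.

38–104 m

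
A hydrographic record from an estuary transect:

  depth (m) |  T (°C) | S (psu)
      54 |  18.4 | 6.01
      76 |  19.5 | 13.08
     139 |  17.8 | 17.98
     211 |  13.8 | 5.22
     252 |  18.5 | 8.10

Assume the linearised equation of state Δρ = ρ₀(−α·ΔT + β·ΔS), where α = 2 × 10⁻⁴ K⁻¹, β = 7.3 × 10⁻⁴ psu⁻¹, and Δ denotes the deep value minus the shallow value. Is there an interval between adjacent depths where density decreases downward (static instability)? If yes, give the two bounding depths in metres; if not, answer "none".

139–211 m

Evaluate Δρ/ρ₀ = −αΔT + βΔS across each adjacent pair:
  54–76 m: −αΔT+βΔS = −(2 × 10⁻⁴)(+1.1)+(7.3 × 10⁻⁴)(+7.07) = 4.9 × 10⁻³ → stable
  76–139 m: −αΔT+βΔS = −(2 × 10⁻⁴)(-1.7)+(7.3 × 10⁻⁴)(+4.90) = 3.9 × 10⁻³ → stable
  139–211 m: −αΔT+βΔS = −(2 × 10⁻⁴)(-4.0)+(7.3 × 10⁻⁴)(-12.76) = -8.5 × 10⁻³ → UNSTABLE
  211–252 m: −αΔT+βΔS = −(2 × 10⁻⁴)(+4.7)+(7.3 × 10⁻⁴)(+2.88) = 1.2 × 10⁻³ → stable
The 139–211 m interval has Δρ < 0: lighter water underlies denser water.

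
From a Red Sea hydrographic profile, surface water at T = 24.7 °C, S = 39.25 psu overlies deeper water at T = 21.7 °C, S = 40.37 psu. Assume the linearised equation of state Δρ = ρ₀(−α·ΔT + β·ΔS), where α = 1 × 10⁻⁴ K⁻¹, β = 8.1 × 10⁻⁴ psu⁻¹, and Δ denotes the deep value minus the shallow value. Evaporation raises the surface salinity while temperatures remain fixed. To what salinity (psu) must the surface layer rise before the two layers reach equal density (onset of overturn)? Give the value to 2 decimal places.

40.74 psu

Neutral buoyancy requires −α(T_deep − T_surf) + β(S_deep − S_surf′) = 0.
S_surf′ = S_deep − (α/β)·ΔT = 40.37 − (1 × 10⁻⁴/8.1 × 10⁻⁴)·(-3.0) = 40.7404 psu.
Increase required: 40.7404 − 39.25 = 1.4904 psu.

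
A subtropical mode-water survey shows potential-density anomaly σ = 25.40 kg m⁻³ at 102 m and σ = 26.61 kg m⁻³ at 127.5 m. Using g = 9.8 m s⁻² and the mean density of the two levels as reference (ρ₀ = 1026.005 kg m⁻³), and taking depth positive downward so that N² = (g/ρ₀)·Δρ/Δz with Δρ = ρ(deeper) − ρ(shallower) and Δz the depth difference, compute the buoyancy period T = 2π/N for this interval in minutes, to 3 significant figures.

4.92 min

Δρ = 1026.61 − 1025.40 = 1.21 kg m⁻³ over Δz = 127.5 − 102 = 25.5 m.
N² = (9.8/1026.005) × (1.21/25.5) = 4.5323 × 10⁻⁴ s⁻².
N = √(4.5323 × 10⁻⁴) = 0.021289 rad s⁻¹, so T = 2π/N = 295.14 s = 4.9190 min ≈ 4.92 min.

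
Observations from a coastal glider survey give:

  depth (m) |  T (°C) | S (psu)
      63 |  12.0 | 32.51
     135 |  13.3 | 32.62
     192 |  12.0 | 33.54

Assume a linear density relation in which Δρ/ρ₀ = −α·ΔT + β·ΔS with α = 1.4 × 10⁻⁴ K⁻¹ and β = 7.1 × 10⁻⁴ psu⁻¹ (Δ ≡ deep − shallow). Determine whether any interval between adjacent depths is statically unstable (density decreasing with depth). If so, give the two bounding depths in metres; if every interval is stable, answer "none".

63–135 m

Evaluate Δρ/ρ₀ = −αΔT + βΔS across each adjacent pair:
  63–135 m: −αΔT+βΔS = −(1.4 × 10⁻⁴)(+1.3)+(7.1 × 10⁻⁴)(+0.11) = -1.0 × 10⁻⁴ → UNSTABLE
  135–192 m: −αΔT+βΔS = −(1.4 × 10⁻⁴)(-1.3)+(7.1 × 10⁻⁴)(+0.92) = 8.4 × 10⁻⁴ → stable
The 63–135 m interval has Δρ < 0: lighter water underlies denser water.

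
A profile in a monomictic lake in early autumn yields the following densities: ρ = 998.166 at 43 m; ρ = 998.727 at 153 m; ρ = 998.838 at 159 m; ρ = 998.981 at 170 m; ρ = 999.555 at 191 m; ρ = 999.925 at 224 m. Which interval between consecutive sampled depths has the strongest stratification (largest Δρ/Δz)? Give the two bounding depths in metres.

170–191 m

Compute the density gradient over each adjacent pair:
  43–153 m: Δρ/Δz = 0.561/110 = 5.1 × 10⁻³ kg m⁻⁴
  153–159 m: Δρ/Δz = 0.111/6 = 0.018 kg m⁻⁴
  159–170 m: Δρ/Δz = 0.143/11 = 0.013 kg m⁻⁴
  170–191 m: Δρ/Δz = 0.574/21 = 0.027 kg m⁻⁴
  191–224 m: Δρ/Δz = 0.370/33 = 0.011 kg m⁻⁴
The largest gradient is in the 170–191 m interval — the pycnocline.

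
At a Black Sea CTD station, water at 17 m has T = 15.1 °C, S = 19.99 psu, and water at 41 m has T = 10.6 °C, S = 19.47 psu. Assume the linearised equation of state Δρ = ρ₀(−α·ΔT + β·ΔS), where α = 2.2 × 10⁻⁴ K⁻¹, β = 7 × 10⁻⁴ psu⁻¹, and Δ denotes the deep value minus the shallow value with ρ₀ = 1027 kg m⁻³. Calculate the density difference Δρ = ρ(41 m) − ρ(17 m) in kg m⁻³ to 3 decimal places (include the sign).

ΔT = -4.5 K, ΔS = -0.52 psu (deep − shallow).
Δρ/ρ₀ = −(2.2 × 10⁻⁴)(-4.5) + (7 × 10⁻⁴)(-0.52) = 6.26 × 10⁻⁴.
Δρ = 1027 × (6.26 × 10⁻⁴) = +0.643 kg m⁻³.
Positive Δρ: denser below, stable.

+0.643 kg m⁻³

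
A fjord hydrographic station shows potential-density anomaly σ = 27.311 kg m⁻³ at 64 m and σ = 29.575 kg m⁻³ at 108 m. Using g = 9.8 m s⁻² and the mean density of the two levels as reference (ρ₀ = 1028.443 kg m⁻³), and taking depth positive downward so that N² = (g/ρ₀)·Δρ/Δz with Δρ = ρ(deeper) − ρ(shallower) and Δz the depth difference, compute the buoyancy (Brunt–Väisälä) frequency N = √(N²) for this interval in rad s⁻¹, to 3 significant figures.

0.0221 rad s⁻¹

Δρ = 1029.575 − 1027.311 = 2.264 kg m⁻³ over Δz = 108 − 64 = 44 m.
N² = (9.8/1028.443) × (2.264/44) = 4.9031 × 10⁻⁴ s⁻².
N = √(4.9031 × 10⁻⁴) = 0.022143 rad s⁻¹ ≈ 0.0221 rad s⁻¹.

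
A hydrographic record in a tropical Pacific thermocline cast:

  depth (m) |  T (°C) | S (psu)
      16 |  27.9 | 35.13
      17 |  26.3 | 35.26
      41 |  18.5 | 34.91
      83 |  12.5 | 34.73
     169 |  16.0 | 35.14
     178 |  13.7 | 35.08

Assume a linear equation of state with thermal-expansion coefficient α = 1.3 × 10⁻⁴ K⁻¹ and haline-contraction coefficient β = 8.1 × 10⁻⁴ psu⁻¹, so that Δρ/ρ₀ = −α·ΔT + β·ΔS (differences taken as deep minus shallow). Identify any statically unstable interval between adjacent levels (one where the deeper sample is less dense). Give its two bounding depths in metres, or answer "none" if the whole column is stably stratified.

83–169 m

Evaluate Δρ/ρ₀ = −αΔT + βΔS across each adjacent pair:
  16–17 m: −αΔT+βΔS = −(1.3 × 10⁻⁴)(-1.6)+(8.1 × 10⁻⁴)(+0.13) = 3.1 × 10⁻⁴ → stable
  17–41 m: −αΔT+βΔS = −(1.3 × 10⁻⁴)(-7.8)+(8.1 × 10⁻⁴)(-0.35) = 7.3 × 10⁻⁴ → stable
  41–83 m: −αΔT+βΔS = −(1.3 × 10⁻⁴)(-6.0)+(8.1 × 10⁻⁴)(-0.18) = 6.3 × 10⁻⁴ → stable
  83–169 m: −αΔT+βΔS = −(1.3 × 10⁻⁴)(+3.5)+(8.1 × 10⁻⁴)(+0.41) = -1.2 × 10⁻⁴ → UNSTABLE
  169–178 m: −αΔT+βΔS = −(1.3 × 10⁻⁴)(-2.3)+(8.1 × 10⁻⁴)(-0.06) = 2.5 × 10⁻⁴ → stable
The 83–169 m interval has Δρ < 0: lighter water underlies denser water.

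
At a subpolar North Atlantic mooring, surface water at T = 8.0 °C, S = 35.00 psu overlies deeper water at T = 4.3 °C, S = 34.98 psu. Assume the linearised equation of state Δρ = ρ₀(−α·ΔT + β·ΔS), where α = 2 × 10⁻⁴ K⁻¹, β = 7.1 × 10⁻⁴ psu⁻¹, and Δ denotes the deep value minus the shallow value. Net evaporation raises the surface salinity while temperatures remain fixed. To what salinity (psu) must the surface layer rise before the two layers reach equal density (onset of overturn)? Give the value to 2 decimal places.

36.02 psu

Neutral buoyancy requires −α(T_deep − T_surf) + β(S_deep − S_surf′) = 0.
S_surf′ = S_deep − (α/β)·ΔT = 34.98 − (2 × 10⁻⁴/7.1 × 10⁻⁴)·(-3.7) = 36.0223 psu.
Increase required: 36.0223 − 35.00 = 1.0223 psu.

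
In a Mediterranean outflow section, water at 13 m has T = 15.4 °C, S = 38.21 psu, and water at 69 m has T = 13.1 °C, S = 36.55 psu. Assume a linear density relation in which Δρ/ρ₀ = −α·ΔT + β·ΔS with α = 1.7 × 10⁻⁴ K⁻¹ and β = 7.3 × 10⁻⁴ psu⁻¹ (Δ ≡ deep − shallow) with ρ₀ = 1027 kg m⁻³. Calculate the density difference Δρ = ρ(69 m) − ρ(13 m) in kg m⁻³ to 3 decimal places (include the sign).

ΔT = -2.3 K, ΔS = -1.66 psu (deep − shallow).
Δρ/ρ₀ = −(1.7 × 10⁻⁴)(-2.3) + (7.3 × 10⁻⁴)(-1.66) = -8.208 × 10⁻⁴.
Δρ = 1027 × (-8.208 × 10⁻⁴) = -0.843 kg m⁻³.
Negative Δρ: lighter below, statically unstable.

-0.843 kg m⁻³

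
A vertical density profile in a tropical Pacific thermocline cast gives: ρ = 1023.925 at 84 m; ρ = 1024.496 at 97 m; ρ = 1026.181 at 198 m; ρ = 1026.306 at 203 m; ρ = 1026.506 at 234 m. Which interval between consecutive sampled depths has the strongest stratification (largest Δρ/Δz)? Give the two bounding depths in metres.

Compute the density gradient over each adjacent pair:
  84–97 m: Δρ/Δz = 0.571/13 = 0.044 kg m⁻⁴
  97–198 m: Δρ/Δz = 1.685/101 = 0.017 kg m⁻⁴
  198–203 m: Δρ/Δz = 0.125/5 = 0.025 kg m⁻⁴
  203–234 m: Δρ/Δz = 0.200/31 = 6.5 × 10⁻³ kg m⁻⁴
The largest gradient is in the 84–97 m interval — the pycnocline.

84–97 m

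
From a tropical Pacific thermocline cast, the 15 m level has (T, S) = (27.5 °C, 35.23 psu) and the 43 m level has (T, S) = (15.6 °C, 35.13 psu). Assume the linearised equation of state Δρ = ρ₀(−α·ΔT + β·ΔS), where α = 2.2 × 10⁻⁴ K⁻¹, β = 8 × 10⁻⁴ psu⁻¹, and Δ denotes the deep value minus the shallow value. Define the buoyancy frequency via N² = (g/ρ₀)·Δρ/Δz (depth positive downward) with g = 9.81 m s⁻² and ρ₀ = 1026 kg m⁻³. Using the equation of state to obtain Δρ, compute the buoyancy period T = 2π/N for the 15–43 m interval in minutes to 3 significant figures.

3.51 min

ΔT = -11.9 K, ΔS = -0.10 psu (deep − shallow).
Δρ/ρ₀ = −αΔT + βΔS = 2.618 × 10⁻³ − 8.00 × 10⁻⁵ = 2.538 × 10⁻³, so Δρ ≈ 2.604 kg m⁻³.
N² = (g/ρ₀)·Δρ/Δz = g·(Δρ/ρ₀)/Δz = 9.81 × 2.538 × 10⁻³ / 28 = 8.8921 × 10⁻⁴ s⁻².
N = √(8.8921 × 10⁻⁴) = 0.029820 rad s⁻¹ → T = 2π/N = 210.70 s = 3.5117 min ≈ 3.51 min.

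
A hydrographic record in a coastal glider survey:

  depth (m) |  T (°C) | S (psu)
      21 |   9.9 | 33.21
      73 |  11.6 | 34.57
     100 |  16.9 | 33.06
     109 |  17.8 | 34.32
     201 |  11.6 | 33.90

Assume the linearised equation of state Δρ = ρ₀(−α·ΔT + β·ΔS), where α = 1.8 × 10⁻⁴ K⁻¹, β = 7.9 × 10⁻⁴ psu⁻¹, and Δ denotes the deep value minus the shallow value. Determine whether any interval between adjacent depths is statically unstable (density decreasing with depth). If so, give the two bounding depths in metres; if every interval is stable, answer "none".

73–100 m

Evaluate Δρ/ρ₀ = −αΔT + βΔS across each adjacent pair:
  21–73 m: −αΔT+βΔS = −(1.8 × 10⁻⁴)(+1.7)+(7.9 × 10⁻⁴)(+1.36) = 7.7 × 10⁻⁴ → stable
  73–100 m: −αΔT+βΔS = −(1.8 × 10⁻⁴)(+5.3)+(7.9 × 10⁻⁴)(-1.51) = -2.1 × 10⁻³ → UNSTABLE
  100–109 m: −αΔT+βΔS = −(1.8 × 10⁻⁴)(+0.9)+(7.9 × 10⁻⁴)(+1.26) = 8.3 × 10⁻⁴ → stable
  109–201 m: −αΔT+βΔS = −(1.8 × 10⁻⁴)(-6.2)+(7.9 × 10⁻⁴)(-0.42) = 7.8 × 10⁻⁴ → stable
The 73–100 m interval has Δρ < 0: lighter water underlies denser water.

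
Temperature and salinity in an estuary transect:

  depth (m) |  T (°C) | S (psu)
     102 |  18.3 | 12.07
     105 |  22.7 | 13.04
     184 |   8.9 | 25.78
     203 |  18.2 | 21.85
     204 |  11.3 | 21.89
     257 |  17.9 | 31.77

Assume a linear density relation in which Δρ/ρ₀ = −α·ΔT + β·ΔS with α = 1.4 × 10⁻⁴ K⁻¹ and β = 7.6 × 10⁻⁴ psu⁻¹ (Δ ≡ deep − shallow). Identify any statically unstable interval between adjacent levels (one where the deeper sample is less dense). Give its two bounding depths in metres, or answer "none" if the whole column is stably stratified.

Evaluate Δρ/ρ₀ = −αΔT + βΔS across each adjacent pair:
  102–105 m: −αΔT+βΔS = −(1.4 × 10⁻⁴)(+4.4)+(7.6 × 10⁻⁴)(+0.97) = 1.2 × 10⁻⁴ → stable
  105–184 m: −αΔT+βΔS = −(1.4 × 10⁻⁴)(-13.8)+(7.6 × 10⁻⁴)(+12.74) = 0.012 → stable
  184–203 m: −αΔT+βΔS = −(1.4 × 10⁻⁴)(+9.3)+(7.6 × 10⁻⁴)(-3.93) = -4.3 × 10⁻³ → UNSTABLE
  203–204 m: −αΔT+βΔS = −(1.4 × 10⁻⁴)(-6.9)+(7.6 × 10⁻⁴)(+0.04) = 1.0 × 10⁻³ → stable
  204–257 m: −αΔT+βΔS = −(1.4 × 10⁻⁴)(+6.6)+(7.6 × 10⁻⁴)(+9.88) = 6.6 × 10⁻³ → stable
The 184–203 m interval has Δρ < 0: lighter water underlies denser water.

184–203 m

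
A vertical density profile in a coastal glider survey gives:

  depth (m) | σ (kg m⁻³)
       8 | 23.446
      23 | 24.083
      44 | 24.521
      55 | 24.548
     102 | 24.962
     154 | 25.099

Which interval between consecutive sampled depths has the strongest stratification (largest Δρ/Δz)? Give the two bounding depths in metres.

8–23 m

Compute the density gradient over each adjacent pair:
  8–23 m: Δρ/Δz = 0.637/15 = 0.042 kg m⁻⁴
  23–44 m: Δρ/Δz = 0.438/21 = 0.021 kg m⁻⁴
  44–55 m: Δρ/Δz = 0.027/11 = 2.5 × 10⁻³ kg m⁻⁴
  55–102 m: Δρ/Δz = 0.414/47 = 8.8 × 10⁻³ kg m⁻⁴
  102–154 m: Δρ/Δz = 0.137/52 = 2.6 × 10⁻³ kg m⁻⁴
The largest gradient is in the 8–23 m interval — the pycnocline.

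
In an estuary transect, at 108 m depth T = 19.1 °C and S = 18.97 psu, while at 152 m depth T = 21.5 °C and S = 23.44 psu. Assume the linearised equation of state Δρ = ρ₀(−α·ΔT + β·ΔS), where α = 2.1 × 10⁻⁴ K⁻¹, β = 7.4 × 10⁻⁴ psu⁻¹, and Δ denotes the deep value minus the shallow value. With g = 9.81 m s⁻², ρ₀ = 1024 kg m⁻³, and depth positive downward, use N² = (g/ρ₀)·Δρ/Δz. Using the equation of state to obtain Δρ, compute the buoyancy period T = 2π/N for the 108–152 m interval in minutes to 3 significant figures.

ΔT = +2.4 K, ΔS = +4.47 psu (deep − shallow).
Δρ/ρ₀ = −αΔT + βΔS = -5.04 × 10⁻⁴ + 3.3078 × 10⁻³ = 2.8038 × 10⁻³, so Δρ ≈ 2.871 kg m⁻³.
N² = (g/ρ₀)·Δρ/Δz = g·(Δρ/ρ₀)/Δz = 9.81 × 2.8038 × 10⁻³ / 44 = 6.2512 × 10⁻⁴ s⁻².
N = √(6.2512 × 10⁻⁴) = 0.025002 rad s⁻¹ → T = 2π/N = 251.31 s = 4.1885 min ≈ 4.19 min.

4.19 min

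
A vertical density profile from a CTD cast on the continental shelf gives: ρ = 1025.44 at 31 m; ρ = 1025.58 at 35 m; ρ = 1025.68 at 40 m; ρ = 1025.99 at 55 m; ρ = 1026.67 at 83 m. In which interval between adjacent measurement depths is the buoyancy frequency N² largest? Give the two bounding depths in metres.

Compute the density gradient over each adjacent pair:
  31–35 m: Δρ/Δz = 0.14/4 = 0.035 kg m⁻⁴
  35–40 m: Δρ/Δz = 0.10/5 = 0.020 kg m⁻⁴
  40–55 m: Δρ/Δz = 0.31/15 = 0.021 kg m⁻⁴
  55–83 m: Δρ/Δz = 0.68/28 = 0.024 kg m⁻⁴
The largest gradient is in the 31–35 m interval — the pycnocline.

31–35 m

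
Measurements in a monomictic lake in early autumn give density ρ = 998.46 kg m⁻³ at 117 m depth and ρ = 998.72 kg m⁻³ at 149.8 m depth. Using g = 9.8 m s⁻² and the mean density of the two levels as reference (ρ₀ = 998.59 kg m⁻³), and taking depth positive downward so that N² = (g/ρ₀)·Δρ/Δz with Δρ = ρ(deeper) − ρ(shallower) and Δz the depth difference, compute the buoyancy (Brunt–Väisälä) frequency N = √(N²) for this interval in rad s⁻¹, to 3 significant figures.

8.82 × 10⁻³ rad s⁻¹

Δρ = 998.72 − 998.46 = 0.26 kg m⁻³ over Δz = 149.8 − 117 = 32.8 m.
N² = (9.8/998.59) × (0.26/32.8) = 7.7793 × 10⁻⁵ s⁻².
N = √(7.7793 × 10⁻⁵) = 8.8200 × 10⁻³ rad s⁻¹ ≈ 8.82 × 10⁻³ rad s⁻¹.
Since Δρ > 0 the layer is stably stratified.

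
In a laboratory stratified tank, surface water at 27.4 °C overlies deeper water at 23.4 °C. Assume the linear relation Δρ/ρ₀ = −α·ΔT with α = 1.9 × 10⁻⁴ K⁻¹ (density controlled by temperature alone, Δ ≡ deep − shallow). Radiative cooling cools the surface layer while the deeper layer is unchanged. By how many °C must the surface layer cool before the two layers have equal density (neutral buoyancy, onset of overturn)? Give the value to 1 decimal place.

4.0 °C

With temperature the only control, equal density requires T_surf′ = T_deep.
T_surf′ = 23.4 °C.
Cooling required: 27.4 − 23.4 = 4.0 °C.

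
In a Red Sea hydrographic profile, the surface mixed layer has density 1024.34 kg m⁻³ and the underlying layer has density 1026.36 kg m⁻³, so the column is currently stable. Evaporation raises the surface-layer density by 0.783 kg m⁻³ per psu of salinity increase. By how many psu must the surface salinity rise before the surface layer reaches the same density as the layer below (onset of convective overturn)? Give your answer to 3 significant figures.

Density deficit of the surface layer: 1026.36 − 1024.34 = 2.02 kg m⁻³.
Required change = 2.02 / 0.783 = 2.58 psu.

2.58 psu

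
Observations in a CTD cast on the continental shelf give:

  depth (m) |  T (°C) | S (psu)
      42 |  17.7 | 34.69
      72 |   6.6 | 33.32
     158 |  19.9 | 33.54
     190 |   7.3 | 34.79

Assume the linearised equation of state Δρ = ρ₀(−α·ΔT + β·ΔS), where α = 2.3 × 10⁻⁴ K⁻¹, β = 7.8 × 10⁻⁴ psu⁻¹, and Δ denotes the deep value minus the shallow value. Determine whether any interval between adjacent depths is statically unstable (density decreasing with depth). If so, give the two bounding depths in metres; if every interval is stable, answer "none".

Evaluate Δρ/ρ₀ = −αΔT + βΔS across each adjacent pair:
  42–72 m: −αΔT+βΔS = −(2.3 × 10⁻⁴)(-11.1)+(7.8 × 10⁻⁴)(-1.37) = 1.5 × 10⁻³ → stable
  72–158 m: −αΔT+βΔS = −(2.3 × 10⁻⁴)(+13.3)+(7.8 × 10⁻⁴)(+0.22) = -2.9 × 10⁻³ → UNSTABLE
  158–190 m: −αΔT+βΔS = −(2.3 × 10⁻⁴)(-12.6)+(7.8 × 10⁻⁴)(+1.25) = 3.9 × 10⁻³ → stable
The 72–158 m interval has Δρ < 0: lighter water underlies denser water.

72–158 m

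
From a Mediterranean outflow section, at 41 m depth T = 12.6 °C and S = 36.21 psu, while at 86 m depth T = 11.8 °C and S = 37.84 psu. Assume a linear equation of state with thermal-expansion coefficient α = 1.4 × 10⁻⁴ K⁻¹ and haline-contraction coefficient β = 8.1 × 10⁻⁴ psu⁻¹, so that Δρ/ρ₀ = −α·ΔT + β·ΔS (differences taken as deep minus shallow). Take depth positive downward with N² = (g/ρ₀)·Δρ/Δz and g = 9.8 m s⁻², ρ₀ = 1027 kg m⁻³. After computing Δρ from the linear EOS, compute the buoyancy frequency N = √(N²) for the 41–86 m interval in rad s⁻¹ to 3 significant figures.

ΔT = -0.8 K, ΔS = +1.63 psu (deep − shallow).
Δρ/ρ₀ = −αΔT + βΔS = 1.12 × 10⁻⁴ + 1.3203 × 10⁻³ = 1.4323 × 10⁻³, so Δρ ≈ 1.471 kg m⁻³.
N² = (g/ρ₀)·Δρ/Δz = g·(Δρ/ρ₀)/Δz = 9.8 × 1.4323 × 10⁻³ / 45 = 3.1192 × 10⁻⁴ s⁻².
N = √(3.1192 × 10⁻⁴) = 0.017661 rad s⁻¹ ≈ 0.0177 rad s⁻¹.

0.0177 rad s⁻¹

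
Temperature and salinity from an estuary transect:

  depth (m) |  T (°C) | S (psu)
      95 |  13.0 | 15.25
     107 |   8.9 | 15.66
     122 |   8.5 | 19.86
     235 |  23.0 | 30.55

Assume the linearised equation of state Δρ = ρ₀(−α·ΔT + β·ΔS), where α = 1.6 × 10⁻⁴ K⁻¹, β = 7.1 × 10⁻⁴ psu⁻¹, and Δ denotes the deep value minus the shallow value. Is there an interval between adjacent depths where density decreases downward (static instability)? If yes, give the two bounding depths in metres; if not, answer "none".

Evaluate Δρ/ρ₀ = −αΔT + βΔS across each adjacent pair:
  95–107 m: −αΔT+βΔS = −(1.6 × 10⁻⁴)(-4.1)+(7.1 × 10⁻⁴)(+0.41) = 9.5 × 10⁻⁴ → stable
  107–122 m: −αΔT+βΔS = −(1.6 × 10⁻⁴)(-0.4)+(7.1 × 10⁻⁴)(+4.20) = 3.0 × 10⁻³ → stable
  122–235 m: −αΔT+βΔS = −(1.6 × 10⁻⁴)(+14.5)+(7.1 × 10⁻⁴)(+10.69) = 5.3 × 10⁻³ → stable
Every interval has Δρ > 0: the column is stably stratified throughout.

none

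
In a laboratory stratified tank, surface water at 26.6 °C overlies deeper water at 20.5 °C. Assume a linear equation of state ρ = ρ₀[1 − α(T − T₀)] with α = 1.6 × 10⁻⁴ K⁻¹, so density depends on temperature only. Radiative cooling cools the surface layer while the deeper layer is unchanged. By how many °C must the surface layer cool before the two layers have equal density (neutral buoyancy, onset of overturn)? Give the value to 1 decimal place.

6.1 °C

With temperature the only control, equal density requires T_surf′ = T_deep.
T_surf′ = 20.5 °C.
Cooling required: 26.6 − 20.5 = 6.1 °C.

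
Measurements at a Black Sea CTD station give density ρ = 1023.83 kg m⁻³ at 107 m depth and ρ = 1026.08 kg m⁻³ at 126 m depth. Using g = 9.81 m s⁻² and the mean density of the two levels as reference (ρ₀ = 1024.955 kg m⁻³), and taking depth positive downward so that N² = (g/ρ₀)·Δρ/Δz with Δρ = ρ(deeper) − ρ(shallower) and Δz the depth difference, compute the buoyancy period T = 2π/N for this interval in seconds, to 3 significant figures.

187 s

Δρ = 1026.08 − 1023.83 = 2.25 kg m⁻³ over Δz = 126 − 107 = 19 m.
N² = (9.81/1024.955) × (2.25/19) = 1.1334 × 10⁻³ s⁻².
N = √(1.1334 × 10⁻³) = 0.033666 rad s⁻¹, so T = 2π/N = 186.63 s ≈ 187 s.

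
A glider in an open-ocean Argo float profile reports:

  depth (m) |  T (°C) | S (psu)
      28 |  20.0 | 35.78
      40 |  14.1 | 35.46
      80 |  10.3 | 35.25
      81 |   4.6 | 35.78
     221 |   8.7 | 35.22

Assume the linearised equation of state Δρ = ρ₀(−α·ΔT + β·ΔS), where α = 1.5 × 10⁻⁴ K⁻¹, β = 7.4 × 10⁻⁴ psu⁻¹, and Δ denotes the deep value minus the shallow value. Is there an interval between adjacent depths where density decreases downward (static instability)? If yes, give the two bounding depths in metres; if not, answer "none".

Evaluate Δρ/ρ₀ = −αΔT + βΔS across each adjacent pair:
  28–40 m: −αΔT+βΔS = −(1.5 × 10⁻⁴)(-5.9)+(7.4 × 10⁻⁴)(-0.32) = 6.5 × 10⁻⁴ → stable
  40–80 m: −αΔT+βΔS = −(1.5 × 10⁻⁴)(-3.8)+(7.4 × 10⁻⁴)(-0.21) = 4.1 × 10⁻⁴ → stable
  80–81 m: −αΔT+βΔS = −(1.5 × 10⁻⁴)(-5.7)+(7.4 × 10⁻⁴)(+0.53) = 1.2 × 10⁻³ → stable
  81–221 m: −αΔT+βΔS = −(1.5 × 10⁻⁴)(+4.1)+(7.4 × 10⁻⁴)(-0.56) = -1.0 × 10⁻³ → UNSTABLE
The 81–221 m interval has Δρ < 0: lighter water underlies denser water.

81–221 m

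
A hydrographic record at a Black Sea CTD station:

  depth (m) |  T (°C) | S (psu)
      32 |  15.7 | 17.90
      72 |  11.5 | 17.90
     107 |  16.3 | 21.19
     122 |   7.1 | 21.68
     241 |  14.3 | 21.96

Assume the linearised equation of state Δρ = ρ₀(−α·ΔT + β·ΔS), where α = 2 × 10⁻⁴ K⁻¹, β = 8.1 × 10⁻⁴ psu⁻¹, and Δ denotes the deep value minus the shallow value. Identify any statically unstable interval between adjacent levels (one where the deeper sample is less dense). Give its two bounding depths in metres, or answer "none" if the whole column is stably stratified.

Evaluate Δρ/ρ₀ = −αΔT + βΔS across each adjacent pair:
  32–72 m: −αΔT+βΔS = −(2 × 10⁻⁴)(-4.2)+(8.1 × 10⁻⁴)(+0.00) = 8.4 × 10⁻⁴ → stable
  72–107 m: −αΔT+βΔS = −(2 × 10⁻⁴)(+4.8)+(8.1 × 10⁻⁴)(+3.29) = 1.7 × 10⁻³ → stable
  107–122 m: −αΔT+βΔS = −(2 × 10⁻⁴)(-9.2)+(8.1 × 10⁻⁴)(+0.49) = 2.2 × 10⁻³ → stable
  122–241 m: −αΔT+βΔS = −(2 × 10⁻⁴)(+7.2)+(8.1 × 10⁻⁴)(+0.28) = -1.2 × 10⁻³ → UNSTABLE
The 122–241 m interval has Δρ < 0: lighter water underlies denser water.

122–241 m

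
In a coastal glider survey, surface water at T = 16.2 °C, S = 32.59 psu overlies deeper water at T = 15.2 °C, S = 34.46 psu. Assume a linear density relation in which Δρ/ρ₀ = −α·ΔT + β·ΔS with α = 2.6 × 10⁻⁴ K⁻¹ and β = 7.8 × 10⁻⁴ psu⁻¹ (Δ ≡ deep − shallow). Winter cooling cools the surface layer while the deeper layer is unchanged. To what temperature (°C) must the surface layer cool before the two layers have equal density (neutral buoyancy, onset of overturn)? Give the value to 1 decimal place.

Neutral buoyancy requires Δρ = 0, i.e. −α(T_deep − T_surf′) + β(S_deep − S_surf) = 0.
T_surf′ = T_deep − (β/α)·ΔS = 15.2 − (7.8 × 10⁻⁴/2.6 × 10⁻⁴)·(+1.87) = 9.590 °C.
Cooling required: 16.2 − (9.590) = 6.610 °C.

9.6 °C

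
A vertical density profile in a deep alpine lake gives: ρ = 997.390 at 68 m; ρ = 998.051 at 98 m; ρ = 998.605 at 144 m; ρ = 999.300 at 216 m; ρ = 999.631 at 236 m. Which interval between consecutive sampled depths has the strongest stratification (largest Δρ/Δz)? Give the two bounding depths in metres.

Compute the density gradient over each adjacent pair:
  68–98 m: Δρ/Δz = 0.661/30 = 0.022 kg m⁻⁴
  98–144 m: Δρ/Δz = 0.554/46 = 0.012 kg m⁻⁴
  144–216 m: Δρ/Δz = 0.695/72 = 9.7 × 10⁻³ kg m⁻⁴
  216–236 m: Δρ/Δz = 0.331/20 = 0.017 kg m⁻⁴
The largest gradient is in the 68–98 m interval — the pycnocline.

68–98 m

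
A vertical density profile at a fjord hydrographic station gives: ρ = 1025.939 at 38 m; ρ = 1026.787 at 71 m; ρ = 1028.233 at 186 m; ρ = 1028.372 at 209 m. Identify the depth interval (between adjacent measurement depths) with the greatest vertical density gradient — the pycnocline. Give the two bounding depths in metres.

Compute the density gradient over each adjacent pair:
  38–71 m: Δρ/Δz = 0.848/33 = 0.026 kg m⁻⁴
  71–186 m: Δρ/Δz = 1.446/115 = 0.013 kg m⁻⁴
  186–209 m: Δρ/Δz = 0.139/23 = 6.0 × 10⁻³ kg m⁻⁴
The largest gradient is in the 38–71 m interval — the pycnocline.

38–71 m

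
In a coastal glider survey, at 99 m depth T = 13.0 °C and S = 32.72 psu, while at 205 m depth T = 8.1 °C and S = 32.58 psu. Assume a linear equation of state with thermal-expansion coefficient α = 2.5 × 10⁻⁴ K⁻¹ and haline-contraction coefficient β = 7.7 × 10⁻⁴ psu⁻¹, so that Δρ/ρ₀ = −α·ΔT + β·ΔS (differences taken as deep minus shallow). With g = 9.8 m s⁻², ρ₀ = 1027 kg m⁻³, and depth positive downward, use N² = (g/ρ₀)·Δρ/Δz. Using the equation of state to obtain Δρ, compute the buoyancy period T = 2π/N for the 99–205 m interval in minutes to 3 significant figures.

10.3 min

ΔT = -4.9 K, ΔS = -0.14 psu (deep − shallow).
Δρ/ρ₀ = −αΔT + βΔS = 1.225 × 10⁻³ − 1.078 × 10⁻⁴ = 1.1172 × 10⁻³, so Δρ ≈ 1.147 kg m⁻³.
N² = (g/ρ₀)·Δρ/Δz = g·(Δρ/ρ₀)/Δz = 9.8 × 1.1172 × 10⁻³ / 106 = 1.0329 × 10⁻⁴ s⁻².
N = √(1.0329 × 10⁻⁴) = 0.010163 rad s⁻¹ → T = 2π/N = 618.24 s = 10.304 min ≈ 10.3 min.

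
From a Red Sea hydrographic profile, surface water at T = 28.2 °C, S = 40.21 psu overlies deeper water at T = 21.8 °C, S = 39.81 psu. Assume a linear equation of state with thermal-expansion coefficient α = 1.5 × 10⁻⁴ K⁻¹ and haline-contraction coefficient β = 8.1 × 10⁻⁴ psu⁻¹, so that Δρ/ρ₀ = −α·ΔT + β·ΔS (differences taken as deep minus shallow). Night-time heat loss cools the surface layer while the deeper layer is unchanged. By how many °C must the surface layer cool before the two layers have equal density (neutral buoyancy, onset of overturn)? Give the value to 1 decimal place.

4.2 °C

Neutral buoyancy requires Δρ = 0, i.e. −α(T_deep − T_surf′) + β(S_deep − S_surf) = 0.
T_surf′ = T_deep − (β/α)·ΔS = 21.8 − (8.1 × 10⁻⁴/1.5 × 10⁻⁴)·(-0.40) = 23.960 °C.
Cooling required: 28.2 − (23.960) = 4.240 °C.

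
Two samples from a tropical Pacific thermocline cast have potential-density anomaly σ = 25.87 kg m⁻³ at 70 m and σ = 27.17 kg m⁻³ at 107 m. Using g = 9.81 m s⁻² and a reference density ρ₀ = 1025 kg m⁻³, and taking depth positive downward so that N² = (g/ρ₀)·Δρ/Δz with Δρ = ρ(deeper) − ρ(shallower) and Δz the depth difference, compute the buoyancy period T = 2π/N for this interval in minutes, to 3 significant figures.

5.71 min

Δρ = 1027.17 − 1025.87 = 1.30 kg m⁻³ over Δz = 107 − 70 = 37 m.
N² = (9.81/1025) × (1.30/37) = 3.3627 × 10⁻⁴ s⁻².
N = √(3.3627 × 10⁻⁴) = 0.018338 rad s⁻¹, so T = 2π/N = 342.63 s = 5.7105 min ≈ 5.71 min.
Since Δρ > 0 the layer is stably stratified.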